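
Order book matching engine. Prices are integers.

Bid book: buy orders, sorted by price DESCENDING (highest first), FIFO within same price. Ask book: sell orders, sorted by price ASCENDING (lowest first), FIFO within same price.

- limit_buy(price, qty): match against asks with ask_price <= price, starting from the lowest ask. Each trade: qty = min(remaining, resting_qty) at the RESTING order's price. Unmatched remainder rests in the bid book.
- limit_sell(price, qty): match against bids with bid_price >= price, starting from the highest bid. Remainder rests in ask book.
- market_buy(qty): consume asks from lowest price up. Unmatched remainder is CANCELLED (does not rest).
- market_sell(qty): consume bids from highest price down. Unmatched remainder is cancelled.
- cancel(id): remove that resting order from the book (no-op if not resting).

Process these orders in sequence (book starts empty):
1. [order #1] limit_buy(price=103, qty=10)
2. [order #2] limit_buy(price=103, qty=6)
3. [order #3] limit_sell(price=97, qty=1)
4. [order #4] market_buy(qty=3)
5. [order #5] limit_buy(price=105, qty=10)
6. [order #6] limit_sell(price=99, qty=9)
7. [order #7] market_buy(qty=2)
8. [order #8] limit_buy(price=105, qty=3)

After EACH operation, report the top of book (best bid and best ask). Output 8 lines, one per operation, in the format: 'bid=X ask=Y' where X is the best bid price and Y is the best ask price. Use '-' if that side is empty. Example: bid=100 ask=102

After op 1 [order #1] limit_buy(price=103, qty=10): fills=none; bids=[#1:10@103] asks=[-]
After op 2 [order #2] limit_buy(price=103, qty=6): fills=none; bids=[#1:10@103 #2:6@103] asks=[-]
After op 3 [order #3] limit_sell(price=97, qty=1): fills=#1x#3:1@103; bids=[#1:9@103 #2:6@103] asks=[-]
After op 4 [order #4] market_buy(qty=3): fills=none; bids=[#1:9@103 #2:6@103] asks=[-]
After op 5 [order #5] limit_buy(price=105, qty=10): fills=none; bids=[#5:10@105 #1:9@103 #2:6@103] asks=[-]
After op 6 [order #6] limit_sell(price=99, qty=9): fills=#5x#6:9@105; bids=[#5:1@105 #1:9@103 #2:6@103] asks=[-]
After op 7 [order #7] market_buy(qty=2): fills=none; bids=[#5:1@105 #1:9@103 #2:6@103] asks=[-]
After op 8 [order #8] limit_buy(price=105, qty=3): fills=none; bids=[#5:1@105 #8:3@105 #1:9@103 #2:6@103] asks=[-]

Answer: bid=103 ask=-
bid=103 ask=-
bid=103 ask=-
bid=103 ask=-
bid=105 ask=-
bid=105 ask=-
bid=105 ask=-
bid=105 ask=-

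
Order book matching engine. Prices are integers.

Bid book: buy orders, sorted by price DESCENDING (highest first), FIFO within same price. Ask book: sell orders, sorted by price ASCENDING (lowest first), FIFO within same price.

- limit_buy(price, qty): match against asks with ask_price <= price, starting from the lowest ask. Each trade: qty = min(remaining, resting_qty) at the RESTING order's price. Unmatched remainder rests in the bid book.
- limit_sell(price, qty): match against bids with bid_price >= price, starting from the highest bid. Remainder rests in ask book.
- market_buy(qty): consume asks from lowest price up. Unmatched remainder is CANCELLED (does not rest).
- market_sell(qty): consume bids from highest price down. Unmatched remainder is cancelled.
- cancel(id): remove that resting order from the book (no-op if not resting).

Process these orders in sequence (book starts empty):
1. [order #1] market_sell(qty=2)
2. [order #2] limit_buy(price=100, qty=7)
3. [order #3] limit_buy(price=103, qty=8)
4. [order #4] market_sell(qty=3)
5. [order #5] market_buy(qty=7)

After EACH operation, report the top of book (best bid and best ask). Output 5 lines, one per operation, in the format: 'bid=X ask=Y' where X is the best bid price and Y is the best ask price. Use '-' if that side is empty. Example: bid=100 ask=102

After op 1 [order #1] market_sell(qty=2): fills=none; bids=[-] asks=[-]
After op 2 [order #2] limit_buy(price=100, qty=7): fills=none; bids=[#2:7@100] asks=[-]
After op 3 [order #3] limit_buy(price=103, qty=8): fills=none; bids=[#3:8@103 #2:7@100] asks=[-]
After op 4 [order #4] market_sell(qty=3): fills=#3x#4:3@103; bids=[#3:5@103 #2:7@100] asks=[-]
After op 5 [order #5] market_buy(qty=7): fills=none; bids=[#3:5@103 #2:7@100] asks=[-]

Answer: bid=- ask=-
bid=100 ask=-
bid=103 ask=-
bid=103 ask=-
bid=103 ask=-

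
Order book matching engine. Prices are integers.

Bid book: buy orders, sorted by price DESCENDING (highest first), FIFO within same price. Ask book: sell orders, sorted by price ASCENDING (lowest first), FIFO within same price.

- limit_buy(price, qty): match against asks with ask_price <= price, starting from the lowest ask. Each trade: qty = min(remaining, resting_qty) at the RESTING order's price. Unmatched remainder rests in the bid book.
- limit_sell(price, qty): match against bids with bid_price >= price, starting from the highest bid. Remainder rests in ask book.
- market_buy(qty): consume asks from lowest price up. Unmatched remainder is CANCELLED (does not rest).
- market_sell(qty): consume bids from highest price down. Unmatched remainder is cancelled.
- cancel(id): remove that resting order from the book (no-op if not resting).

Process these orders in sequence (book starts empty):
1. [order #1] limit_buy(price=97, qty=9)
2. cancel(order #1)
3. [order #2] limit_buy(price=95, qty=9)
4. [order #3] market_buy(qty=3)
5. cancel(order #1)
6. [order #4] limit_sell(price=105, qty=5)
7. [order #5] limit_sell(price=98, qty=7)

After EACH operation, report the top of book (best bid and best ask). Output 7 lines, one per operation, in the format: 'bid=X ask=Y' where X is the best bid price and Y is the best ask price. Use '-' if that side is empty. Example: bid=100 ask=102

Answer: bid=97 ask=-
bid=- ask=-
bid=95 ask=-
bid=95 ask=-
bid=95 ask=-
bid=95 ask=105
bid=95 ask=98

Derivation:
After op 1 [order #1] limit_buy(price=97, qty=9): fills=none; bids=[#1:9@97] asks=[-]
After op 2 cancel(order #1): fills=none; bids=[-] asks=[-]
After op 3 [order #2] limit_buy(price=95, qty=9): fills=none; bids=[#2:9@95] asks=[-]
After op 4 [order #3] market_buy(qty=3): fills=none; bids=[#2:9@95] asks=[-]
After op 5 cancel(order #1): fills=none; bids=[#2:9@95] asks=[-]
After op 6 [order #4] limit_sell(price=105, qty=5): fills=none; bids=[#2:9@95] asks=[#4:5@105]
After op 7 [order #5] limit_sell(price=98, qty=7): fills=none; bids=[#2:9@95] asks=[#5:7@98 #4:5@105]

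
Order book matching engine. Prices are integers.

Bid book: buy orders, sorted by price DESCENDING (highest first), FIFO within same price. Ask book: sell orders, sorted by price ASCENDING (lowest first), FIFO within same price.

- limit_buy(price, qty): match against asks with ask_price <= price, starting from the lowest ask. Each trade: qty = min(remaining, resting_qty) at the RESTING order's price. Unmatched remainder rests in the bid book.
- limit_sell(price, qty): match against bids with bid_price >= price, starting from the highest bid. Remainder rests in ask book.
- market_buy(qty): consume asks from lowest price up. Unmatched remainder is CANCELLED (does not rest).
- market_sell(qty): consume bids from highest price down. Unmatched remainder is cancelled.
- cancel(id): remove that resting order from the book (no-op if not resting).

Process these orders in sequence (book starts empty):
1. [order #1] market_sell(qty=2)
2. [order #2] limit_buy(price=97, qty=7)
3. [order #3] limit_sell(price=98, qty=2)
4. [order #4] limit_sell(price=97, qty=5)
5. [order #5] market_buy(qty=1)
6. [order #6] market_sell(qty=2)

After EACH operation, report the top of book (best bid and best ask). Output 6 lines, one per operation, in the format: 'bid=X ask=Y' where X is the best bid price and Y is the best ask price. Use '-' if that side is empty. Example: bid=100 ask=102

Answer: bid=- ask=-
bid=97 ask=-
bid=97 ask=98
bid=97 ask=98
bid=97 ask=98
bid=- ask=98

Derivation:
After op 1 [order #1] market_sell(qty=2): fills=none; bids=[-] asks=[-]
After op 2 [order #2] limit_buy(price=97, qty=7): fills=none; bids=[#2:7@97] asks=[-]
After op 3 [order #3] limit_sell(price=98, qty=2): fills=none; bids=[#2:7@97] asks=[#3:2@98]
After op 4 [order #4] limit_sell(price=97, qty=5): fills=#2x#4:5@97; bids=[#2:2@97] asks=[#3:2@98]
After op 5 [order #5] market_buy(qty=1): fills=#5x#3:1@98; bids=[#2:2@97] asks=[#3:1@98]
After op 6 [order #6] market_sell(qty=2): fills=#2x#6:2@97; bids=[-] asks=[#3:1@98]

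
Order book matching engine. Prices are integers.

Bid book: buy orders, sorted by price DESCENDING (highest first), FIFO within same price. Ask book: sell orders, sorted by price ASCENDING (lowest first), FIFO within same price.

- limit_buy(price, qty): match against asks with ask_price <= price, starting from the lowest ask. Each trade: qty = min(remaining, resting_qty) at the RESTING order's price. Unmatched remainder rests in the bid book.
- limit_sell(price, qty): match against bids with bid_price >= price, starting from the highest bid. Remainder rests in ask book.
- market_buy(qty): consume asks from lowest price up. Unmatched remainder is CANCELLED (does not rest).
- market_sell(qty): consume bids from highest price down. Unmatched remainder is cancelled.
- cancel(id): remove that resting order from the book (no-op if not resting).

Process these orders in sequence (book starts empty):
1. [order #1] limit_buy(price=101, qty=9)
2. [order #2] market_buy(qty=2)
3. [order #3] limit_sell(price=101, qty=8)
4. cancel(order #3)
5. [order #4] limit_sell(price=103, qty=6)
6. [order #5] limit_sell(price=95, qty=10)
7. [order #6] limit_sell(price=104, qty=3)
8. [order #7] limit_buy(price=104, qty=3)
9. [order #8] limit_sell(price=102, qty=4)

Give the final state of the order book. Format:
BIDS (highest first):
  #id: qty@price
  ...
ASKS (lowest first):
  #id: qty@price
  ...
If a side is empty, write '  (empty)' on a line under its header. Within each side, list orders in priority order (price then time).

After op 1 [order #1] limit_buy(price=101, qty=9): fills=none; bids=[#1:9@101] asks=[-]
After op 2 [order #2] market_buy(qty=2): fills=none; bids=[#1:9@101] asks=[-]
After op 3 [order #3] limit_sell(price=101, qty=8): fills=#1x#3:8@101; bids=[#1:1@101] asks=[-]
After op 4 cancel(order #3): fills=none; bids=[#1:1@101] asks=[-]
After op 5 [order #4] limit_sell(price=103, qty=6): fills=none; bids=[#1:1@101] asks=[#4:6@103]
After op 6 [order #5] limit_sell(price=95, qty=10): fills=#1x#5:1@101; bids=[-] asks=[#5:9@95 #4:6@103]
After op 7 [order #6] limit_sell(price=104, qty=3): fills=none; bids=[-] asks=[#5:9@95 #4:6@103 #6:3@104]
After op 8 [order #7] limit_buy(price=104, qty=3): fills=#7x#5:3@95; bids=[-] asks=[#5:6@95 #4:6@103 #6:3@104]
After op 9 [order #8] limit_sell(price=102, qty=4): fills=none; bids=[-] asks=[#5:6@95 #8:4@102 #4:6@103 #6:3@104]

Answer: BIDS (highest first):
  (empty)
ASKS (lowest first):
  #5: 6@95
  #8: 4@102
  #4: 6@103
  #6: 3@104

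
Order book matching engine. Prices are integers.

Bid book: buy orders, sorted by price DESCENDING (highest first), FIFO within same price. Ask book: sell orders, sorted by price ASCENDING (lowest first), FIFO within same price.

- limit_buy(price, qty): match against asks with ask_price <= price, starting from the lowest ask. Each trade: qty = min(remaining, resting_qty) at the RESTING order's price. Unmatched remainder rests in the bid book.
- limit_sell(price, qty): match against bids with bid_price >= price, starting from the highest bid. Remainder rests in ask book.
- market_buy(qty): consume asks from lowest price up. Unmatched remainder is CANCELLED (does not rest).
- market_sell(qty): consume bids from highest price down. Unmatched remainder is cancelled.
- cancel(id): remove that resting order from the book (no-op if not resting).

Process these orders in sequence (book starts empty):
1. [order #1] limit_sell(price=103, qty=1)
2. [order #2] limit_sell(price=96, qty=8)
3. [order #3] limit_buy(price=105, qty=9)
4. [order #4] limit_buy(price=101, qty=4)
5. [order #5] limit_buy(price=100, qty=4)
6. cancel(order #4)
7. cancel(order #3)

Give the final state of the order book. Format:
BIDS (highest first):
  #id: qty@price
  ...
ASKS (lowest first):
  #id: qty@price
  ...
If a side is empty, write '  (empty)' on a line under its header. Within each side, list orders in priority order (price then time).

After op 1 [order #1] limit_sell(price=103, qty=1): fills=none; bids=[-] asks=[#1:1@103]
After op 2 [order #2] limit_sell(price=96, qty=8): fills=none; bids=[-] asks=[#2:8@96 #1:1@103]
After op 3 [order #3] limit_buy(price=105, qty=9): fills=#3x#2:8@96 #3x#1:1@103; bids=[-] asks=[-]
After op 4 [order #4] limit_buy(price=101, qty=4): fills=none; bids=[#4:4@101] asks=[-]
After op 5 [order #5] limit_buy(price=100, qty=4): fills=none; bids=[#4:4@101 #5:4@100] asks=[-]
After op 6 cancel(order #4): fills=none; bids=[#5:4@100] asks=[-]
After op 7 cancel(order #3): fills=none; bids=[#5:4@100] asks=[-]

Answer: BIDS (highest first):
  #5: 4@100
ASKS (lowest first):
  (empty)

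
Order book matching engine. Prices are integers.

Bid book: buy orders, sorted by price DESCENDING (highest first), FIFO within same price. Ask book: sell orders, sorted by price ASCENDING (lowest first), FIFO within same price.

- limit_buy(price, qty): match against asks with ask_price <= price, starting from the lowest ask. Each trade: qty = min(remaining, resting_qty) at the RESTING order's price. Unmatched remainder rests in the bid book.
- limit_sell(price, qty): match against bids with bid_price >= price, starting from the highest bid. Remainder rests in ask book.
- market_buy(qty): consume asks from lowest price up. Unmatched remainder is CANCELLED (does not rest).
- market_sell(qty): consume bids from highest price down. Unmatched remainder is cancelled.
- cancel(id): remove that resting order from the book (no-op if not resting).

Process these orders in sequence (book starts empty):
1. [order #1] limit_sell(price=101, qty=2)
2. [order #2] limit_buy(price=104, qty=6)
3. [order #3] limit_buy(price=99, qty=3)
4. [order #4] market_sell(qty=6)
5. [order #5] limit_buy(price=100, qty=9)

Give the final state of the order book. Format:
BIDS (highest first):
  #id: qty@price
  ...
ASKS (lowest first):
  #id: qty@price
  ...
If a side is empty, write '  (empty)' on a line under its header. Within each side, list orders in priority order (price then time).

Answer: BIDS (highest first):
  #5: 9@100
  #3: 1@99
ASKS (lowest first):
  (empty)

Derivation:
After op 1 [order #1] limit_sell(price=101, qty=2): fills=none; bids=[-] asks=[#1:2@101]
After op 2 [order #2] limit_buy(price=104, qty=6): fills=#2x#1:2@101; bids=[#2:4@104] asks=[-]
After op 3 [order #3] limit_buy(price=99, qty=3): fills=none; bids=[#2:4@104 #3:3@99] asks=[-]
After op 4 [order #4] market_sell(qty=6): fills=#2x#4:4@104 #3x#4:2@99; bids=[#3:1@99] asks=[-]
After op 5 [order #5] limit_buy(price=100, qty=9): fills=none; bids=[#5:9@100 #3:1@99] asks=[-]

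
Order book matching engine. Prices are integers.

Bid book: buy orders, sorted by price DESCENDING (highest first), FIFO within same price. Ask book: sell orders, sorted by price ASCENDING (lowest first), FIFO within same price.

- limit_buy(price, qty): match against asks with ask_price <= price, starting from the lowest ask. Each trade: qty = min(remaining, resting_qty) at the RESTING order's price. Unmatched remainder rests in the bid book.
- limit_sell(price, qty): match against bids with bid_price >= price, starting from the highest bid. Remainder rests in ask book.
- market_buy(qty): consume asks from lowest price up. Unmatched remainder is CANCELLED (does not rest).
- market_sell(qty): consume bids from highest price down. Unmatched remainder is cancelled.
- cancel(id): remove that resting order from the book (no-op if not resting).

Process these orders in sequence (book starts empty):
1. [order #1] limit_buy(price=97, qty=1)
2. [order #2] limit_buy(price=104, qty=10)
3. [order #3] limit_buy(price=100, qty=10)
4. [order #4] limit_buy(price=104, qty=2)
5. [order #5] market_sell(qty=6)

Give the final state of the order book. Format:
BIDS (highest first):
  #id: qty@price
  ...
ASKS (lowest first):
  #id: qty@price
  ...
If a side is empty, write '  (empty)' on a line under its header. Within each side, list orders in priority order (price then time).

Answer: BIDS (highest first):
  #2: 4@104
  #4: 2@104
  #3: 10@100
  #1: 1@97
ASKS (lowest first):
  (empty)

Derivation:
After op 1 [order #1] limit_buy(price=97, qty=1): fills=none; bids=[#1:1@97] asks=[-]
After op 2 [order #2] limit_buy(price=104, qty=10): fills=none; bids=[#2:10@104 #1:1@97] asks=[-]
After op 3 [order #3] limit_buy(price=100, qty=10): fills=none; bids=[#2:10@104 #3:10@100 #1:1@97] asks=[-]
After op 4 [order #4] limit_buy(price=104, qty=2): fills=none; bids=[#2:10@104 #4:2@104 #3:10@100 #1:1@97] asks=[-]
After op 5 [order #5] market_sell(qty=6): fills=#2x#5:6@104; bids=[#2:4@104 #4:2@104 #3:10@100 #1:1@97] asks=[-]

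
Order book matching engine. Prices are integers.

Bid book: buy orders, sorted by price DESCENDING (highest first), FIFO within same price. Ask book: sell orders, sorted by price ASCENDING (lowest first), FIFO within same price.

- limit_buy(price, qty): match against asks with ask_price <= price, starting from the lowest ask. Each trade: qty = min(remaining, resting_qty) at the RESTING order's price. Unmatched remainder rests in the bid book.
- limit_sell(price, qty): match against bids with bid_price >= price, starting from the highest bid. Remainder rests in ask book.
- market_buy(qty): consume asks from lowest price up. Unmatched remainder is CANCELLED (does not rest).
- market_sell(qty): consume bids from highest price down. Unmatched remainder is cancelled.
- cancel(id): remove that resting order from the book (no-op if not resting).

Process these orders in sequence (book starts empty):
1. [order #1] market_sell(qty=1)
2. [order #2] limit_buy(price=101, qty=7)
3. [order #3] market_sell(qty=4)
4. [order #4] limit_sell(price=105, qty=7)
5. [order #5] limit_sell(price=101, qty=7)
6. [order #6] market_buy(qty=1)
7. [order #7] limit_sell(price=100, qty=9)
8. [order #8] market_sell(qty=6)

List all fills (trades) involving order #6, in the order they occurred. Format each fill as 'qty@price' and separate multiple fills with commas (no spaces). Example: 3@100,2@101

Answer: 1@101

Derivation:
After op 1 [order #1] market_sell(qty=1): fills=none; bids=[-] asks=[-]
After op 2 [order #2] limit_buy(price=101, qty=7): fills=none; bids=[#2:7@101] asks=[-]
After op 3 [order #3] market_sell(qty=4): fills=#2x#3:4@101; bids=[#2:3@101] asks=[-]
After op 4 [order #4] limit_sell(price=105, qty=7): fills=none; bids=[#2:3@101] asks=[#4:7@105]
After op 5 [order #5] limit_sell(price=101, qty=7): fills=#2x#5:3@101; bids=[-] asks=[#5:4@101 #4:7@105]
After op 6 [order #6] market_buy(qty=1): fills=#6x#5:1@101; bids=[-] asks=[#5:3@101 #4:7@105]
After op 7 [order #7] limit_sell(price=100, qty=9): fills=none; bids=[-] asks=[#7:9@100 #5:3@101 #4:7@105]
After op 8 [order #8] market_sell(qty=6): fills=none; bids=[-] asks=[#7:9@100 #5:3@101 #4:7@105]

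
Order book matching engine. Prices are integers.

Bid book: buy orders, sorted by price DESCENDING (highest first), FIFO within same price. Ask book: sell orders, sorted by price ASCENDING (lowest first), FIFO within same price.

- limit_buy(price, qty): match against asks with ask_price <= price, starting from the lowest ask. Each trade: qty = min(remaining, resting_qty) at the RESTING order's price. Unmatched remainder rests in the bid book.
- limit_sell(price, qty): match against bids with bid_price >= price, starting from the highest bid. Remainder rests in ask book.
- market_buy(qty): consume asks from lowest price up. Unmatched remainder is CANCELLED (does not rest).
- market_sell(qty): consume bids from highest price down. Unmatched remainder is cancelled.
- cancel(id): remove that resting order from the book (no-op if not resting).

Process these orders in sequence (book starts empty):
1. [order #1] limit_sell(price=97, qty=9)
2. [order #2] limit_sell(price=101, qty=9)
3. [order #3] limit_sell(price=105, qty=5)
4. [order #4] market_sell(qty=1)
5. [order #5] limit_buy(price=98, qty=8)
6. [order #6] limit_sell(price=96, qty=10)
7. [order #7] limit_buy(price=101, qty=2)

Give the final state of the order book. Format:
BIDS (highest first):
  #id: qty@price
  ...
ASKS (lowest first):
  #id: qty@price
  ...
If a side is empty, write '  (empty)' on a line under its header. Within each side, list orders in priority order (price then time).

Answer: BIDS (highest first):
  (empty)
ASKS (lowest first):
  #6: 8@96
  #1: 1@97
  #2: 9@101
  #3: 5@105

Derivation:
After op 1 [order #1] limit_sell(price=97, qty=9): fills=none; bids=[-] asks=[#1:9@97]
After op 2 [order #2] limit_sell(price=101, qty=9): fills=none; bids=[-] asks=[#1:9@97 #2:9@101]
After op 3 [order #3] limit_sell(price=105, qty=5): fills=none; bids=[-] asks=[#1:9@97 #2:9@101 #3:5@105]
After op 4 [order #4] market_sell(qty=1): fills=none; bids=[-] asks=[#1:9@97 #2:9@101 #3:5@105]
After op 5 [order #5] limit_buy(price=98, qty=8): fills=#5x#1:8@97; bids=[-] asks=[#1:1@97 #2:9@101 #3:5@105]
After op 6 [order #6] limit_sell(price=96, qty=10): fills=none; bids=[-] asks=[#6:10@96 #1:1@97 #2:9@101 #3:5@105]
After op 7 [order #7] limit_buy(price=101, qty=2): fills=#7x#6:2@96; bids=[-] asks=[#6:8@96 #1:1@97 #2:9@101 #3:5@105]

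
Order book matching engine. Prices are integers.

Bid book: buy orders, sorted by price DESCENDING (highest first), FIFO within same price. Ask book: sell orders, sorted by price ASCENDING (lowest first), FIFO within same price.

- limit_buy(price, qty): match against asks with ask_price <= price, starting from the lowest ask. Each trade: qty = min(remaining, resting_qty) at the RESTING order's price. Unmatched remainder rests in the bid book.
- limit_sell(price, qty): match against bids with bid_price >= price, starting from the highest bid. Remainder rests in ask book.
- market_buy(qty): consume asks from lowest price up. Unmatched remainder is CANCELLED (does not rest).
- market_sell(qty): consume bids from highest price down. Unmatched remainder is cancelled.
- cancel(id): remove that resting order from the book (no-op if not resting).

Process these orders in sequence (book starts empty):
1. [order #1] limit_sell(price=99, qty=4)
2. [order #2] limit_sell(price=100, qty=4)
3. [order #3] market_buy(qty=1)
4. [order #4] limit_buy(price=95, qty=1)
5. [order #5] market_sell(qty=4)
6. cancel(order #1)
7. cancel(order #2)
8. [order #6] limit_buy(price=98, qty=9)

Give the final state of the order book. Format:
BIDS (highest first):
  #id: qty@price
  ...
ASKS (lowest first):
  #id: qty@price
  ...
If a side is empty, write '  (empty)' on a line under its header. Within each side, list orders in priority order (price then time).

Answer: BIDS (highest first):
  #6: 9@98
ASKS (lowest first):
  (empty)

Derivation:
After op 1 [order #1] limit_sell(price=99, qty=4): fills=none; bids=[-] asks=[#1:4@99]
After op 2 [order #2] limit_sell(price=100, qty=4): fills=none; bids=[-] asks=[#1:4@99 #2:4@100]
After op 3 [order #3] market_buy(qty=1): fills=#3x#1:1@99; bids=[-] asks=[#1:3@99 #2:4@100]
After op 4 [order #4] limit_buy(price=95, qty=1): fills=none; bids=[#4:1@95] asks=[#1:3@99 #2:4@100]
After op 5 [order #5] market_sell(qty=4): fills=#4x#5:1@95; bids=[-] asks=[#1:3@99 #2:4@100]
After op 6 cancel(order #1): fills=none; bids=[-] asks=[#2:4@100]
After op 7 cancel(order #2): fills=none; bids=[-] asks=[-]
After op 8 [order #6] limit_buy(price=98, qty=9): fills=none; bids=[#6:9@98] asks=[-]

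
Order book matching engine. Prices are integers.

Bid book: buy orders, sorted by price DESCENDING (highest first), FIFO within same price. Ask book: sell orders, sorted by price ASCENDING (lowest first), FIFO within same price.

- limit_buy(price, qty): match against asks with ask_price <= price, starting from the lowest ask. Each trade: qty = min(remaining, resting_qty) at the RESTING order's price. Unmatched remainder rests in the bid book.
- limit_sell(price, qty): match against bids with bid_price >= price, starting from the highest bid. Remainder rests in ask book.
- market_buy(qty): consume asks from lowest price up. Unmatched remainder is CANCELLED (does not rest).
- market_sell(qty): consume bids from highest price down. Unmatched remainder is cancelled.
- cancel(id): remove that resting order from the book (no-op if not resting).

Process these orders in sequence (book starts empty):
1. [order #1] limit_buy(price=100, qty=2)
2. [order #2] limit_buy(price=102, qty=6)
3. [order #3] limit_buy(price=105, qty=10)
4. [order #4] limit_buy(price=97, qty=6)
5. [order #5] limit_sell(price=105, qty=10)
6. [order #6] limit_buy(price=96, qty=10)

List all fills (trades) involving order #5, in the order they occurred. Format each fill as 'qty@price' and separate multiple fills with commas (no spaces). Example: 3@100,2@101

After op 1 [order #1] limit_buy(price=100, qty=2): fills=none; bids=[#1:2@100] asks=[-]
After op 2 [order #2] limit_buy(price=102, qty=6): fills=none; bids=[#2:6@102 #1:2@100] asks=[-]
After op 3 [order #3] limit_buy(price=105, qty=10): fills=none; bids=[#3:10@105 #2:6@102 #1:2@100] asks=[-]
After op 4 [order #4] limit_buy(price=97, qty=6): fills=none; bids=[#3:10@105 #2:6@102 #1:2@100 #4:6@97] asks=[-]
After op 5 [order #5] limit_sell(price=105, qty=10): fills=#3x#5:10@105; bids=[#2:6@102 #1:2@100 #4:6@97] asks=[-]
After op 6 [order #6] limit_buy(price=96, qty=10): fills=none; bids=[#2:6@102 #1:2@100 #4:6@97 #6:10@96] asks=[-]

Answer: 10@105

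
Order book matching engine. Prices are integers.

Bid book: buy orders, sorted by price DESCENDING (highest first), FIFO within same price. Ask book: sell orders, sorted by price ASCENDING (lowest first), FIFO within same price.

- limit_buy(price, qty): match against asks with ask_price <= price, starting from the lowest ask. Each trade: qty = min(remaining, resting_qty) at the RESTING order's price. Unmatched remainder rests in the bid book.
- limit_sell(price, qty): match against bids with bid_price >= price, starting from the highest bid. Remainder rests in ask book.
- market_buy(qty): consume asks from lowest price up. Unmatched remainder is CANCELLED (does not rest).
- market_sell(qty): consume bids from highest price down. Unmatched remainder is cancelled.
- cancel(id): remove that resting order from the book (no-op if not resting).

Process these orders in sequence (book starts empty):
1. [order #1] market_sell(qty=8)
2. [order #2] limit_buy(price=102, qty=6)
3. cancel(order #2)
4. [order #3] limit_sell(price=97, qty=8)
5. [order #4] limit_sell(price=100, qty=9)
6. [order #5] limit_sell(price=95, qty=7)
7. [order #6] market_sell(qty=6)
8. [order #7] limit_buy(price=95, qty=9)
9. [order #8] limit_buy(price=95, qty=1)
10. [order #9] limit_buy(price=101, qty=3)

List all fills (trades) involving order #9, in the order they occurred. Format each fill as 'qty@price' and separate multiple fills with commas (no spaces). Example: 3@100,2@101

Answer: 3@97

Derivation:
After op 1 [order #1] market_sell(qty=8): fills=none; bids=[-] asks=[-]
After op 2 [order #2] limit_buy(price=102, qty=6): fills=none; bids=[#2:6@102] asks=[-]
After op 3 cancel(order #2): fills=none; bids=[-] asks=[-]
After op 4 [order #3] limit_sell(price=97, qty=8): fills=none; bids=[-] asks=[#3:8@97]
After op 5 [order #4] limit_sell(price=100, qty=9): fills=none; bids=[-] asks=[#3:8@97 #4:9@100]
After op 6 [order #5] limit_sell(price=95, qty=7): fills=none; bids=[-] asks=[#5:7@95 #3:8@97 #4:9@100]
After op 7 [order #6] market_sell(qty=6): fills=none; bids=[-] asks=[#5:7@95 #3:8@97 #4:9@100]
After op 8 [order #7] limit_buy(price=95, qty=9): fills=#7x#5:7@95; bids=[#7:2@95] asks=[#3:8@97 #4:9@100]
After op 9 [order #8] limit_buy(price=95, qty=1): fills=none; bids=[#7:2@95 #8:1@95] asks=[#3:8@97 #4:9@100]
After op 10 [order #9] limit_buy(price=101, qty=3): fills=#9x#3:3@97; bids=[#7:2@95 #8:1@95] asks=[#3:5@97 #4:9@100]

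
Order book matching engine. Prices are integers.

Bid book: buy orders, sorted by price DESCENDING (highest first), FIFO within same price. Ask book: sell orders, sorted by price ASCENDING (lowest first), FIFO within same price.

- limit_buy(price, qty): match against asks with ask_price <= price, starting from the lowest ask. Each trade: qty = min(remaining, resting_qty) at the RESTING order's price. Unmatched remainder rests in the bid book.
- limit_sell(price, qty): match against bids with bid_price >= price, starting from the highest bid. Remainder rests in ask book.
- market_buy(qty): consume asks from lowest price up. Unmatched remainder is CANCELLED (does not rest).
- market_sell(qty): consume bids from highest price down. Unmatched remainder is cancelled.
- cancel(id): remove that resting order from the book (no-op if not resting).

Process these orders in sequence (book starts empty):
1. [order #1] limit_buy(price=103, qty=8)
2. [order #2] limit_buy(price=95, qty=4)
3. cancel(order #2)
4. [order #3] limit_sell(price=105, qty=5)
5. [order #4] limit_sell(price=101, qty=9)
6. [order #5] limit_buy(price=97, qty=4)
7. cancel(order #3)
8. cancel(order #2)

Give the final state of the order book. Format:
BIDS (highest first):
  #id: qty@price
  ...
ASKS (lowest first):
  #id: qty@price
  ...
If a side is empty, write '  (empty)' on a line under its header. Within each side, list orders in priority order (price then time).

After op 1 [order #1] limit_buy(price=103, qty=8): fills=none; bids=[#1:8@103] asks=[-]
After op 2 [order #2] limit_buy(price=95, qty=4): fills=none; bids=[#1:8@103 #2:4@95] asks=[-]
After op 3 cancel(order #2): fills=none; bids=[#1:8@103] asks=[-]
After op 4 [order #3] limit_sell(price=105, qty=5): fills=none; bids=[#1:8@103] asks=[#3:5@105]
After op 5 [order #4] limit_sell(price=101, qty=9): fills=#1x#4:8@103; bids=[-] asks=[#4:1@101 #3:5@105]
After op 6 [order #5] limit_buy(price=97, qty=4): fills=none; bids=[#5:4@97] asks=[#4:1@101 #3:5@105]
After op 7 cancel(order #3): fills=none; bids=[#5:4@97] asks=[#4:1@101]
After op 8 cancel(order #2): fills=none; bids=[#5:4@97] asks=[#4:1@101]

Answer: BIDS (highest first):
  #5: 4@97
ASKS (lowest first):
  #4: 1@101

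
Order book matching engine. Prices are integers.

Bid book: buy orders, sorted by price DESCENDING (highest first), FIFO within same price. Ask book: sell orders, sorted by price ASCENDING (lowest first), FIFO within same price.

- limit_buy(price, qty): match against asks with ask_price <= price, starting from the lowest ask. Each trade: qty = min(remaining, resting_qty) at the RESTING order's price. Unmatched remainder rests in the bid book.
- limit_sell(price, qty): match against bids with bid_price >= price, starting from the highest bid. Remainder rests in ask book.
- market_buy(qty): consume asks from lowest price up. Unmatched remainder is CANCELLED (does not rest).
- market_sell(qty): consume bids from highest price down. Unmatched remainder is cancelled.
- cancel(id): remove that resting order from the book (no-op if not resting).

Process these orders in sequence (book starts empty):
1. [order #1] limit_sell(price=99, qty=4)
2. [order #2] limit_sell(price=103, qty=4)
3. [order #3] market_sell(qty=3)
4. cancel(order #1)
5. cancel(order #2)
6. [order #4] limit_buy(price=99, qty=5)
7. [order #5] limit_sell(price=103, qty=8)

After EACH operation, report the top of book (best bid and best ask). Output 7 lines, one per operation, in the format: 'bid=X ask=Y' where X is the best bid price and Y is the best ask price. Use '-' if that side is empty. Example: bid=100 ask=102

After op 1 [order #1] limit_sell(price=99, qty=4): fills=none; bids=[-] asks=[#1:4@99]
After op 2 [order #2] limit_sell(price=103, qty=4): fills=none; bids=[-] asks=[#1:4@99 #2:4@103]
After op 3 [order #3] market_sell(qty=3): fills=none; bids=[-] asks=[#1:4@99 #2:4@103]
After op 4 cancel(order #1): fills=none; bids=[-] asks=[#2:4@103]
After op 5 cancel(order #2): fills=none; bids=[-] asks=[-]
After op 6 [order #4] limit_buy(price=99, qty=5): fills=none; bids=[#4:5@99] asks=[-]
After op 7 [order #5] limit_sell(price=103, qty=8): fills=none; bids=[#4:5@99] asks=[#5:8@103]

Answer: bid=- ask=99
bid=- ask=99
bid=- ask=99
bid=- ask=103
bid=- ask=-
bid=99 ask=-
bid=99 ask=103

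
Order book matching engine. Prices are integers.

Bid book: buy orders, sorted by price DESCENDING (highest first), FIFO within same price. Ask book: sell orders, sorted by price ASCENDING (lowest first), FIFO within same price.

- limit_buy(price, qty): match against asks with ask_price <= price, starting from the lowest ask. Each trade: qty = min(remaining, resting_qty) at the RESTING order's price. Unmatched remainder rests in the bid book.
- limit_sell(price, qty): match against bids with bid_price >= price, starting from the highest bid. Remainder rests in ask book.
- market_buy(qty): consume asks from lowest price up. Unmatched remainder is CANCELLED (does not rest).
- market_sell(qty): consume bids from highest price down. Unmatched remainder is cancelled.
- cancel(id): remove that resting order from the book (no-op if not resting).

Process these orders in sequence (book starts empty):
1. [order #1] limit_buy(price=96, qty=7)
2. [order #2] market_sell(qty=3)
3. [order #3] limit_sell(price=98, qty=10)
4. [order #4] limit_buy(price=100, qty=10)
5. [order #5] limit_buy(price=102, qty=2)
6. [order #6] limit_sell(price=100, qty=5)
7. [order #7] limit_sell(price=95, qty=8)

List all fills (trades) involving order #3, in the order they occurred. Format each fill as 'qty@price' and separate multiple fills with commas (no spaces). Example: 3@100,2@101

Answer: 10@98

Derivation:
After op 1 [order #1] limit_buy(price=96, qty=7): fills=none; bids=[#1:7@96] asks=[-]
After op 2 [order #2] market_sell(qty=3): fills=#1x#2:3@96; bids=[#1:4@96] asks=[-]
After op 3 [order #3] limit_sell(price=98, qty=10): fills=none; bids=[#1:4@96] asks=[#3:10@98]
After op 4 [order #4] limit_buy(price=100, qty=10): fills=#4x#3:10@98; bids=[#1:4@96] asks=[-]
After op 5 [order #5] limit_buy(price=102, qty=2): fills=none; bids=[#5:2@102 #1:4@96] asks=[-]
After op 6 [order #6] limit_sell(price=100, qty=5): fills=#5x#6:2@102; bids=[#1:4@96] asks=[#6:3@100]
After op 7 [order #7] limit_sell(price=95, qty=8): fills=#1x#7:4@96; bids=[-] asks=[#7:4@95 #6:3@100]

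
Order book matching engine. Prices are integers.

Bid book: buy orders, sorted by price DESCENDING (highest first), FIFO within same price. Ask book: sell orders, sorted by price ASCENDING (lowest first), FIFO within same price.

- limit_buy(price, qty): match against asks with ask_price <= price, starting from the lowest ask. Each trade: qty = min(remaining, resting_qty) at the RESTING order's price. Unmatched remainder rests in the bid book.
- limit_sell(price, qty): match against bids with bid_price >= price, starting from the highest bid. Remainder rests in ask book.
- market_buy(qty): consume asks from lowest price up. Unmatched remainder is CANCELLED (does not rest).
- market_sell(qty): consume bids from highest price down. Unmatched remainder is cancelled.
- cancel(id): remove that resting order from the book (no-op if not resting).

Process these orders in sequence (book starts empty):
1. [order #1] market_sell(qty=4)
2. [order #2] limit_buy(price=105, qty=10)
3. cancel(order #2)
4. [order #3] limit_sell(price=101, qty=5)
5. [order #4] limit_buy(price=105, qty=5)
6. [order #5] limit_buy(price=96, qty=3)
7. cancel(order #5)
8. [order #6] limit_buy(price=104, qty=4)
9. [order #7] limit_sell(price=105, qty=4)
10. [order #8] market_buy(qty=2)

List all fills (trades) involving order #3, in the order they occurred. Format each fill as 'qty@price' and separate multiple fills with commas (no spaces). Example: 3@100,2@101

After op 1 [order #1] market_sell(qty=4): fills=none; bids=[-] asks=[-]
After op 2 [order #2] limit_buy(price=105, qty=10): fills=none; bids=[#2:10@105] asks=[-]
After op 3 cancel(order #2): fills=none; bids=[-] asks=[-]
After op 4 [order #3] limit_sell(price=101, qty=5): fills=none; bids=[-] asks=[#3:5@101]
After op 5 [order #4] limit_buy(price=105, qty=5): fills=#4x#3:5@101; bids=[-] asks=[-]
After op 6 [order #5] limit_buy(price=96, qty=3): fills=none; bids=[#5:3@96] asks=[-]
After op 7 cancel(order #5): fills=none; bids=[-] asks=[-]
After op 8 [order #6] limit_buy(price=104, qty=4): fills=none; bids=[#6:4@104] asks=[-]
After op 9 [order #7] limit_sell(price=105, qty=4): fills=none; bids=[#6:4@104] asks=[#7:4@105]
After op 10 [order #8] market_buy(qty=2): fills=#8x#7:2@105; bids=[#6:4@104] asks=[#7:2@105]

Answer: 5@101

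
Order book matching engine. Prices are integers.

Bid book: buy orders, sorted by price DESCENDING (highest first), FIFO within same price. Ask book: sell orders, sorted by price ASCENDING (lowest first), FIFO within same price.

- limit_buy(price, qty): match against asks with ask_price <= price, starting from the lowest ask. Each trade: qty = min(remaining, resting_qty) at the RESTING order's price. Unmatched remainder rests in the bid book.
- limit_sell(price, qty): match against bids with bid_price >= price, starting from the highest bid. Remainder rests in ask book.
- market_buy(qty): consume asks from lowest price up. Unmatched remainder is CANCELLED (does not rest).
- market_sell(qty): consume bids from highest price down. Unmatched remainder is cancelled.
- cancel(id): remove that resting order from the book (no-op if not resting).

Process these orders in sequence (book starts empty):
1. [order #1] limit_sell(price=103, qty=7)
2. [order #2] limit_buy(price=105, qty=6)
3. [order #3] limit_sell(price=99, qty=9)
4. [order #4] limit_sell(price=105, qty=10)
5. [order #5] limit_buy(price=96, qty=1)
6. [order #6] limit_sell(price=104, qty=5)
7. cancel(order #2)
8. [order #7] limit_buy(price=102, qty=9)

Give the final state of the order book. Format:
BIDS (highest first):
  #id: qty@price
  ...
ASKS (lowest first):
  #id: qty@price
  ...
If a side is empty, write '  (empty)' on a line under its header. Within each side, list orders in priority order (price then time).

Answer: BIDS (highest first):
  #5: 1@96
ASKS (lowest first):
  #1: 1@103
  #6: 5@104
  #4: 10@105

Derivation:
After op 1 [order #1] limit_sell(price=103, qty=7): fills=none; bids=[-] asks=[#1:7@103]
After op 2 [order #2] limit_buy(price=105, qty=6): fills=#2x#1:6@103; bids=[-] asks=[#1:1@103]
After op 3 [order #3] limit_sell(price=99, qty=9): fills=none; bids=[-] asks=[#3:9@99 #1:1@103]
After op 4 [order #4] limit_sell(price=105, qty=10): fills=none; bids=[-] asks=[#3:9@99 #1:1@103 #4:10@105]
After op 5 [order #5] limit_buy(price=96, qty=1): fills=none; bids=[#5:1@96] asks=[#3:9@99 #1:1@103 #4:10@105]
After op 6 [order #6] limit_sell(price=104, qty=5): fills=none; bids=[#5:1@96] asks=[#3:9@99 #1:1@103 #6:5@104 #4:10@105]
After op 7 cancel(order #2): fills=none; bids=[#5:1@96] asks=[#3:9@99 #1:1@103 #6:5@104 #4:10@105]
After op 8 [order #7] limit_buy(price=102, qty=9): fills=#7x#3:9@99; bids=[#5:1@96] asks=[#1:1@103 #6:5@104 #4:10@105]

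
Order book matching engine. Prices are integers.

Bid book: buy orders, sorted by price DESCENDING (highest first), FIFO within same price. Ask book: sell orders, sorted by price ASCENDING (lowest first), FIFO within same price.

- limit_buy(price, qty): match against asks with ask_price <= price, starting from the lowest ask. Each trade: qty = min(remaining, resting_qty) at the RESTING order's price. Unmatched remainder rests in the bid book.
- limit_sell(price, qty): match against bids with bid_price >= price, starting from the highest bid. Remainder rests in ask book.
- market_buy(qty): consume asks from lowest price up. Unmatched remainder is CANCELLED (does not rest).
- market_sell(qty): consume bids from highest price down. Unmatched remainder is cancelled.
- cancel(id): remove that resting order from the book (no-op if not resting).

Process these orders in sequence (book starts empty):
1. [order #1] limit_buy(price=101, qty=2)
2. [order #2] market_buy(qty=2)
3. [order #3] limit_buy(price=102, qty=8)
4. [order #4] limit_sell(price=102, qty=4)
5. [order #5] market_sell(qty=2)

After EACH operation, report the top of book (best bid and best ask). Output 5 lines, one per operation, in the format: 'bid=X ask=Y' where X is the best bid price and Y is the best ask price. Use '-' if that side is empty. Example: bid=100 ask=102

Answer: bid=101 ask=-
bid=101 ask=-
bid=102 ask=-
bid=102 ask=-
bid=102 ask=-

Derivation:
After op 1 [order #1] limit_buy(price=101, qty=2): fills=none; bids=[#1:2@101] asks=[-]
After op 2 [order #2] market_buy(qty=2): fills=none; bids=[#1:2@101] asks=[-]
After op 3 [order #3] limit_buy(price=102, qty=8): fills=none; bids=[#3:8@102 #1:2@101] asks=[-]
After op 4 [order #4] limit_sell(price=102, qty=4): fills=#3x#4:4@102; bids=[#3:4@102 #1:2@101] asks=[-]
After op 5 [order #5] market_sell(qty=2): fills=#3x#5:2@102; bids=[#3:2@102 #1:2@101] asks=[-]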